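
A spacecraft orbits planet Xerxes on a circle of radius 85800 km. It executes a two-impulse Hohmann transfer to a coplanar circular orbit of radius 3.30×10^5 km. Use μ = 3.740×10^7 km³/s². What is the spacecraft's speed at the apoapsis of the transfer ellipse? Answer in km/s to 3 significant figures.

Transfer-ellipse semi-major axis a_t = (r₁ + r₂)/2 = (85800 + 3.300×10^5)/2 = 2.079×10^5 km.
At apoapsis, r = 3.300×10^5 km.
From the vis-viva equation, v = √[μ(2/r − 1/a_t)] = 6.839 km/s.

v = 6.84 km/s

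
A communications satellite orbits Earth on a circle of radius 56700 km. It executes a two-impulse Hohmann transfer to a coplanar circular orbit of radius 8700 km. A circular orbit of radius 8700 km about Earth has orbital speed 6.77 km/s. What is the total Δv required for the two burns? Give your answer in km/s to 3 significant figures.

From the circular-orbit relation v² = μ/r at r = 8700 km: μ = v²r = (6.77)² × 8700 = 3.98746×10^5 km³/s².
The Hohmann ellipse has a_t = (r₁ + r₂)/2 = 32700 km.
At r₁ the circular-orbit speed is v₁ = √(μ/r₁) = 2.652 km/s.
On the transfer ellipse at r₁, vis-viva gives v_a = √[μ(2/r₁ − 1/a_t)] = 1.368 km/s.
First burn Δv₁ = |v_a − v₁| = 1.284 km/s.
At r₂, v₂ = √(μ/r₂) = 6.770 km/s.
Transfer-orbit speed at r₂: v_p = √[μ(2/r₂ − 1/a_t)] = 8.915 km/s.
Second burn Δv₂ = |v₂ − v_p| = 2.145 km/s.
Total Δv = Δv₁ + Δv₂ = 3.429 km/s.

Δv = 3.43 km/s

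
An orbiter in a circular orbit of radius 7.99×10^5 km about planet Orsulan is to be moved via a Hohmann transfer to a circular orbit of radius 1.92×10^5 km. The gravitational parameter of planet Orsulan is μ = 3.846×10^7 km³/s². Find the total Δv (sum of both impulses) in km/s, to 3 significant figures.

Transfer-ellipse semi-major axis a_t = (r₁ + r₂)/2 = (7.990×10^5 + 1.920×10^5)/2 = 4.955×10^5 km.
Circular speed at r₁: v₁ = √(μ/r₁) = √(3.846×10^7/7.990×10^5) = 6.938 km/s.
On the transfer ellipse at r₁, vis-viva equation gives v_a = √[μ(2/r₁ − 1/a_t)] = 4.319 km/s.
First burn Δv₁ = |v_a − v₁| = 2.619 km/s.
At r₂, v₂ = √(μ/r₂) = 14.153 km/s.
Transfer-orbit speed at r₂: v_p = √[μ(2/r₂ − 1/a_t)] = 17.972 km/s.
Second burn Δv₂ = |v₂ − v_p| = 3.819 km/s.
Δv = Δv₁ + Δv₂ = 2.619 + 3.819 = 6.438 km/s.

Δv = 6.44 km/s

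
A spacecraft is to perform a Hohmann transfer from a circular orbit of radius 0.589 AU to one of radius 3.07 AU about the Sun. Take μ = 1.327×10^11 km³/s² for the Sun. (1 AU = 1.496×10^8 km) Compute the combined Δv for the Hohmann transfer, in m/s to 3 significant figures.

In km: r₁ = 0.589 × 1.496×10^8 = 8.81144×10^7 km; r₂ = 3.07 × 1.496×10^8 = 4.59272×10^8 km.
Transfer-ellipse semi-major axis a_t = (r₁ + r₂)/2 = (8.81144×10^7 + 4.59272×10^8)/2 = 2.736932×10^8 km.
At r₁ the circular-orbit speed is v₁ = √(μ/r₁) = 38.807 km/s.
On the transfer ellipse at r₁, vis-viva equation gives v_p = √[μ(2/r₁ − 1/a_t)] = 50.271 km/s.
First burn Δv₁ = |v_p − v₁| = 11.464 km/s.
Circular speed at r₂: v₂ = √(μ/r₂) = 16.9981 km/s.
Transfer-orbit speed at r₂: v_a = √[μ(2/r₂ − 1/a_t)] = 9.64477 km/s.
Second burn Δv₂ = |v₂ − v_a| = 7.3533 km/s.
Total Δv = Δv₁ + Δv₂ = 18.82 km/s.

Δv = 18800 m/s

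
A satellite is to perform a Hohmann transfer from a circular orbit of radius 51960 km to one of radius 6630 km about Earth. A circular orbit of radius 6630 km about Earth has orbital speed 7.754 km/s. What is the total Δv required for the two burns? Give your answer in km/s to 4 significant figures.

From the circular-orbit relation v² = μ/r at r = 6630 km: μ = v²r = (7.754)² × 6630 = 3.98626×10^5 km³/s².
Semi-major axis of the transfer orbit: a_t = (51960 + 6630)/2 = 29295 km.
Circular speed at r₁: v₁ = √(μ/r₁) = √(3.98626×10^5/51960) = 2.770 km/s.
On the transfer ellipse at r₁, vis-viva equation gives v_a = √[μ(2/r₁ − 1/a_t)] = 1.318 km/s.
First burn Δv₁ = |v_a − v₁| = 1.452 km/s.
At r₂, v₂ = √(μ/r₂) = 7.7540 km/s.
Transfer-orbit speed at r₂: v_p = √[μ(2/r₂ − 1/a_t)] = 10.327 km/s.
Second burn Δv₂ = |v₂ − v_p| = 2.573 km/s.
Total Δv = Δv₁ + Δv₂ = 4.025 km/s.

Δv = 4.025 km/s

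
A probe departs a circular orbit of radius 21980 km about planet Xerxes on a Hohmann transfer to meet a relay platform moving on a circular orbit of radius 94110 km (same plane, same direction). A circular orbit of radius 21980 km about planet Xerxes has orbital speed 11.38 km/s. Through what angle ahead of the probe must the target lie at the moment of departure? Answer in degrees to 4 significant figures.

φ = 92.81°

From the circular-orbit relation v² = μ/r at r = 21980 km: μ = v²r = (11.38)² × 21980 = 2.84651×10^6 km³/s².
Transfer-ellipse semi-major axis a_t = (r₁ + r₂)/2 = (21980 + 94110)/2 = 58045 km.
The half-period of the transfer ellipse is t = π√(a_t³/μ) = 26040 s.
The target's mean motion on its circular orbit is ω₂ = √(μ/r₂³) = 5.844×10^-5 rad/s.
Angle swept by the target during transfer: ω₂·t = 1.5218 rad = 87.19°.
The probe traverses 180° on the transfer ellipse, so the target must lead by 180° − 87.19° = 92.81°.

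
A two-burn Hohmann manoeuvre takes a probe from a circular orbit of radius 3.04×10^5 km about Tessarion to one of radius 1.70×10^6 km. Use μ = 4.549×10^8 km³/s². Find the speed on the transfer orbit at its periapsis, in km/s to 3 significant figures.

v = 50.4 km/s

The Hohmann ellipse has a_t = (r₁ + r₂)/2 = 1.002×10^6 km.
The periapsis of the transfer ellipse is at r = 3.040×10^5 km.
From the vis-viva equation, v = √[μ(2/r − 1/a_t)] = 50.39 km/s.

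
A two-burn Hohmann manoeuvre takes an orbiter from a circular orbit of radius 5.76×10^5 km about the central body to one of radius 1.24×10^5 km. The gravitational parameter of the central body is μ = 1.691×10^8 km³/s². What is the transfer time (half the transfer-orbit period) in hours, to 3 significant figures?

The Hohmann ellipse has a_t = (r₁ + r₂)/2 = 3.500×10^5 km.
By Kepler's third law the transfer-orbit period is T = 2π√(a_t³/μ), so t = T/2 = 50020 s.
Converting: 50020 s ÷ 3600 s/hour = 13.9 hours.

t = 13.9 hours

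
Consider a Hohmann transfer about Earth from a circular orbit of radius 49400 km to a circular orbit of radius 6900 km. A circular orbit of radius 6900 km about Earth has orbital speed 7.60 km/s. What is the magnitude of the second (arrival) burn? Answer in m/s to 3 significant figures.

Δv₂ = 2470 m/s

From the circular-orbit relation v² = μ/r at r = 6900 km: μ = v²r = (7.60)² × 6900 = 3.98544×10^5 km³/s².
Semi-major axis of the transfer orbit: a_t = (49400 + 6900)/2 = 28150 km.
On the circular orbit at r = 6900 km, v_c = √(μ/r) = 7.6000 km/s.
Transfer-orbit speed at the same r (vis-viva, a = a_t): v_t = √[μ(2/r − 1/a_t)] = 10.068 km/s.
Δv₂ = |v_t − v_c| = |10.068 − 7.6000| = 2.468 km/s.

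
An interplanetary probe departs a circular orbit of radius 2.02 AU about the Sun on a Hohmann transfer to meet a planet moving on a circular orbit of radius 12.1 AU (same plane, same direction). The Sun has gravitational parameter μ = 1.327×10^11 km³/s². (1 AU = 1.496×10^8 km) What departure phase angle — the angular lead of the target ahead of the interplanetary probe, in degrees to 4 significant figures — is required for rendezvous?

φ = 99.78°

In km: r₁ = 2.02 × 1.496×10^8 = 3.02192×10^8 km; r₂ = 12.1 × 1.496×10^8 = 1.81016×10^9 km.
Transfer-ellipse semi-major axis a_t = (r₁ + r₂)/2 = (3.02192×10^8 + 1.81016×10^9)/2 = 1.056176×10^9 km.
Transfer time t = π√(a_t³/μ) = 2.96018×10^8 s.
The target's mean motion on its circular orbit is ω₂ = √(μ/r₂³) = 4.72999×10^-9 rad/s.
Angle swept by the target during transfer: ω₂·t = 1.40016 rad = 80.22°.
Arrival is 180° from departure on the ellipse, so φ = 180° − 80.22° = 99.78°.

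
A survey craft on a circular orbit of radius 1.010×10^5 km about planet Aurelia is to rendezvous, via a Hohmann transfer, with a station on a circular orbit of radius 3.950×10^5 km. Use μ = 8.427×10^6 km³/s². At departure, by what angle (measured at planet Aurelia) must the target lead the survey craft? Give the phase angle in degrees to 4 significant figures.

φ = 90.45°

Transfer-ellipse semi-major axis a_t = (r₁ + r₂)/2 = (1.010×10^5 + 3.950×10^5)/2 = 2.480×10^5 km.
The half-period of the transfer ellipse is t = π√(a_t³/μ) = 1.337×10^5 s.
Target angular speed ω₂ = √(μ/r₂³) = 1.169×10^-5 rad/s.
Angle swept by the target during transfer: ω₂·t = 1.563 rad = 89.55°.
Arrival is 180° from departure on the ellipse, so φ = 180° − 89.55° = 90.45°.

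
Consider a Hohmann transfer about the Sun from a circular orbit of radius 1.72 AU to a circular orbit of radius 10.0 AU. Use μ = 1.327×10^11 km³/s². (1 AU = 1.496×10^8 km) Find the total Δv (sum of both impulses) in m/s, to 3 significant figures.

Δv = 11300 m/s

In km: r₁ = 1.72 × 1.496×10^8 = 2.57312×10^8 km; r₂ = 10.0 × 1.496×10^8 = 1.496×10^9 km.
Semi-major axis of the transfer orbit: a_t = (2.57312×10^8 + 1.496×10^9)/2 = 8.76656×10^8 km.
Circular speed at r₁: v₁ = √(μ/r₁) = √(1.327×10^11/2.57312×10^8) = 22.7094 km/s.
On the transfer ellipse at r₁, v² = μ(2/r − 1/a) gives v_p = √[μ(2/r₁ − 1/a_t)] = 29.6658 km/s.
First burn Δv₁ = |v_p − v₁| = 6.956 km/s.
Circular speed at r₂: v₂ = √(μ/r₂) = 9.4182 km/s.
Transfer-orbit speed at r₂: v_a = √[μ(2/r₂ − 1/a_t)] = 5.1025 km/s.
Second burn Δv₂ = |v₂ − v_a| = 4.316 km/s.
Total Δv = Δv₁ + Δv₂ = 11.27 km/s.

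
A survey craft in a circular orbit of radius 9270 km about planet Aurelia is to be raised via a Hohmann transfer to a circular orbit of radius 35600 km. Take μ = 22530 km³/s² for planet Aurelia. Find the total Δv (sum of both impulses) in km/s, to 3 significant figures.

Δv = 0.689 km/s

Transfer-ellipse semi-major axis a_t = (r₁ + r₂)/2 = (9270 + 35600)/2 = 22435 km.
Circular speed at r₁: v₁ = √(μ/r₁) = √(22530/9270) = 1.5590 km/s.
On the transfer ellipse at r₁, vis-viva gives v_p = √[μ(2/r₁ − 1/a_t)] = 1.9638 km/s.
First burn Δv₁ = |v_p − v₁| = 0.4048 km/s.
Circular speed at r₂: v₂ = √(μ/r₂) = 0.79553 km/s.
Transfer-orbit speed at r₂: v_a = √[μ(2/r₂ − 1/a_t)] = 0.51137 km/s.
Second burn Δv₂ = |v₂ − v_a| = 0.2842 km/s.
Δv = Δv₁ + Δv₂ = 0.4048 + 0.2842 = 0.6890 km/s.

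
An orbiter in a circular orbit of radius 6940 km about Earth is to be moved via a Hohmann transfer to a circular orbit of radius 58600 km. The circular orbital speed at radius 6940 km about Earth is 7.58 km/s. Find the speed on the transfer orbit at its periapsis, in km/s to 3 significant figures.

From the circular-orbit relation v² = μ/r at r = 6940 km: μ = v²r = (7.58)² × 6940 = 3.98747×10^5 km³/s².
Semi-major axis of the transfer orbit: a_t = (6940 + 58600)/2 = 32770 km.
The periapsis of the transfer ellipse is at r = 6940 km.
From the vis-viva equation, v = √[μ(2/r − 1/a_t)] = 10.14 km/s.

v = 10.1 km/s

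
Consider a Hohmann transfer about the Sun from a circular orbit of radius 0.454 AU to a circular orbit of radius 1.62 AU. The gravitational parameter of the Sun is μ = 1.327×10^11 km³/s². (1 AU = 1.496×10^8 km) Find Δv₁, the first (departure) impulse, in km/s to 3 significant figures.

In km: r₁ = 0.454 × 1.496×10^8 = 6.79184×10^7 km; r₂ = 1.62 × 1.496×10^8 = 2.42352×10^8 km.
The Hohmann ellipse has a_t = (r₁ + r₂)/2 = 1.551352×10^8 km.
Circular speed at r = 6.79184×10^7 km: v_c = √(μ/r) = 44.20 km/s.
Transfer-orbit speed at the same r (vis-viva, a = a_t): v_t = √[μ(2/r − 1/a_t)] = 55.25 km/s.
Δv₁ = |v_t − v_c| = |55.25 − 44.20| = 11.05 km/s.

Δv₁ = 11.0 km/s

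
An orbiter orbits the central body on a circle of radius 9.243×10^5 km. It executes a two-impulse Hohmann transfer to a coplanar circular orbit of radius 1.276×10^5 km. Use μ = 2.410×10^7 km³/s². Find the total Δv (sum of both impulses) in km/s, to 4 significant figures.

Δv = 7.067 km/s

Semi-major axis of the transfer orbit: a_t = (9.243×10^5 + 1.276×10^5)/2 = 5.2595×10^5 km.
Circular speed at r₁: v₁ = √(μ/r₁) = √(2.410×10^7/9.243×10^5) = 5.106 km/s.
Transfer-orbit speed at r₁ (vis-viva equation): v_a = √[μ(2/r₁ − 1/a_t)] = 2.515 km/s.
First burn Δv₁ = |v_a − v₁| = 2.591 km/s.
Circular speed at r₂: v₂ = √(μ/r₂) = 13.743 km/s.
Transfer-orbit speed at r₂: v_p = √[μ(2/r₂ − 1/a_t)] = 18.219 km/s.
Second burn Δv₂ = |v₂ − v_p| = 4.476 km/s.
Total Δv = Δv₁ + Δv₂ = 7.067 km/s.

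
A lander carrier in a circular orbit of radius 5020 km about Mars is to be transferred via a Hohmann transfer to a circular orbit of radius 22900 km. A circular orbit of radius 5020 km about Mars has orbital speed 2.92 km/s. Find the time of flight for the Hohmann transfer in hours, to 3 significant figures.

From the circular-orbit relation v² = μ/r at r = 5020 km: μ = v²r = (2.92)² × 5020 = 42802.5 km³/s².
Semi-major axis of the transfer orbit: a_t = (5020 + 22900)/2 = 13960 km.
Half the transfer-orbit period gives t = π√(a_t³/μ) = 25050 s.
Converting: 25050 s ÷ 3600 s/hour = 6.96 hours.

t = 6.96 hours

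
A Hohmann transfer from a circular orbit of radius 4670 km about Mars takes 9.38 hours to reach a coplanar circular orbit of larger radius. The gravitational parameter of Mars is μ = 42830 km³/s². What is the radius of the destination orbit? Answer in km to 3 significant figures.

Transfer time t = 9.38 hours = 33768 s, and t = π√(a_t³/μ).
So a_t = (μ t²/π²)^(1/3) = (42830 × (33768)² / π²)^(1/3) = 17041 km.
Since a_t = (r₁ + r₂)/2, r₂ = 2a_t − r₁ = 2×17041 − 4670 = 29412 km.

r₂ = 29400 km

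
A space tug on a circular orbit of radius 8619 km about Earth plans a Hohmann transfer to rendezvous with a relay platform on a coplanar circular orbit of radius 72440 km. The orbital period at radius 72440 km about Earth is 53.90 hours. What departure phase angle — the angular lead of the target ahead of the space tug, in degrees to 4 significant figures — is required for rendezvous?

φ = 104.7°

From Kepler's third law T² = 4π²r³/μ at r = 72440 km, T = 53.90 hours = 53.90 × 3600 s = 1.9404×10^5 s: μ = 4π²r³/T² = 3.98577×10^5 km³/s².
Transfer-ellipse semi-major axis a_t = (r₁ + r₂)/2 = (8619 + 72440)/2 = 40529.5 km.
Transfer time t = π√(a_t³/μ) = 40602 s.
The target's mean motion on its circular orbit is ω₂ = √(μ/r₂³) = 3.2381×10^-5 rad/s.
Angle swept by the target during transfer: ω₂·t = 1.3147 rad = 75.33°.
The space tug traverses 180° on the transfer ellipse, so the target must lead by 180° − 75.33° = 104.7°.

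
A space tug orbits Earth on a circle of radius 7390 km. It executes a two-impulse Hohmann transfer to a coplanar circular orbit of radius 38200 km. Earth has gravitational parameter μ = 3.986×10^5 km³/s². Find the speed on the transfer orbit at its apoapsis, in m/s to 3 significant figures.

v = 1840 m/s

Transfer-ellipse semi-major axis a_t = (r₁ + r₂)/2 = (7390 + 38200)/2 = 22795 km.
At apoapsis, r = 38200 km.
From the vis-viva equation, v = √[μ(2/r − 1/a_t)] = 1.839 km/s.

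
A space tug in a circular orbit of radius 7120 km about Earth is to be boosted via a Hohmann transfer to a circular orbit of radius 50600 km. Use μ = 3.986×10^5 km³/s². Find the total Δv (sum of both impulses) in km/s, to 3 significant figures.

Δv = 3.84 km/s

The Hohmann ellipse has a_t = (r₁ + r₂)/2 = 28860 km.
At r₁ the circular-orbit speed is v₁ = √(μ/r₁) = 7.482 km/s.
Transfer-orbit speed at r₁ (vis-viva equation): v_p = √[μ(2/r₁ − 1/a_t)] = 9.907 km/s.
First burn Δv₁ = |v_p − v₁| = 2.425 km/s.
Circular speed at r₂: v₂ = √(μ/r₂) = 2.807 km/s.
Transfer-orbit speed at r₂: v_a = √[μ(2/r₂ − 1/a_t)] = 1.394 km/s.
Second burn Δv₂ = |v₂ − v_a| = 1.413 km/s.
Δv = Δv₁ + Δv₂ = 2.425 + 1.413 = 3.838 km/s.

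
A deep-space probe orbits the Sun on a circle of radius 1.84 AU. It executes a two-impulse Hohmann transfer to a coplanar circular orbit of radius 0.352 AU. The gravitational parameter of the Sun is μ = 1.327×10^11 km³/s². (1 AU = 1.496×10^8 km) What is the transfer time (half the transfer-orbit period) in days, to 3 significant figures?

t = 210 days

In km: r₁ = 1.84 × 1.496×10^8 = 2.75264×10^8 km; r₂ = 0.352 × 1.496×10^8 = 5.26592×10^7 km.
Semi-major axis of the transfer orbit: a_t = (2.75264×10^8 + 5.26592×10^7)/2 = 1.639616×10^8 km.
Transfer time t = π√(a_t³/μ) = π√((1.639616×10^8)³ / 1.327×10^11) = 1.811×10^7 s.
Converting: 1.811×10^7 s ÷ 86400 s/day = 210 days.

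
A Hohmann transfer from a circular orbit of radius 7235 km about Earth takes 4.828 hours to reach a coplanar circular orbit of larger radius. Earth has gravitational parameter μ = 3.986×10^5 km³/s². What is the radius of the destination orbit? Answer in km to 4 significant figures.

r₂ = 38810 km

Transfer time t = 4.828 hours = 17380.8 s, and t = π√(a_t³/μ).
So a_t = (μ t²/π²)^(1/3) = (3.986×10^5 × (17380.8)² / π²)^(1/3) = 23021 km.
Since a_t = (r₁ + r₂)/2, r₂ = 2a_t − r₁ = 2×23021 − 7235 = 38807 km.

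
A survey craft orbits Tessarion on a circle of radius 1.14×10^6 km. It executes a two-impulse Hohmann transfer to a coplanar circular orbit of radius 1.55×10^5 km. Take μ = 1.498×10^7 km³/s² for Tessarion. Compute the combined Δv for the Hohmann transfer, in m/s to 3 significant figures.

Semi-major axis of the transfer orbit: a_t = (1.140×10^6 + 1.550×10^5)/2 = 6.475×10^5 km.
Circular speed at r₁: v₁ = √(μ/r₁) = √(1.498×10^7/1.140×10^6) = 3.625 km/s.
On the transfer ellipse at r₁, v² = μ(2/r − 1/a) gives v_a = √[μ(2/r₁ − 1/a_t)] = 1.774 km/s.
First burn Δv₁ = |v_a − v₁| = 1.851 km/s.
Circular speed at r₂: v₂ = √(μ/r₂) = 9.83083 km/s.
Transfer-orbit speed at r₂: v_p = √[μ(2/r₂ − 1/a_t)] = 13.0444 km/s.
Second burn Δv₂ = |v₂ − v_p| = 3.214 km/s.
Δv = Δv₁ + Δv₂ = 1.851 + 3.214 = 5.065 km/s.

Δv = 5060 m/s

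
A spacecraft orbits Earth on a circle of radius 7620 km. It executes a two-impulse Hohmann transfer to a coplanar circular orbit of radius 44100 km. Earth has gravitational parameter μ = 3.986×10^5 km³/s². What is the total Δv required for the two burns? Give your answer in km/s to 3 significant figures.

Δv = 3.59 km/s

Semi-major axis of the transfer orbit: a_t = (7620 + 44100)/2 = 25860 km.
Circular speed at r₁: v₁ = √(μ/r₁) = √(3.986×10^5/7620) = 7.23255 km/s.
On the transfer ellipse at r₁, vis-viva equation gives v_p = √[μ(2/r₁ − 1/a_t)] = 9.44487 km/s.
First burn Δv₁ = |v_p − v₁| = 2.2123 km/s.
At r₂, v₂ = √(μ/r₂) = 3.0064 km/s.
Transfer-orbit speed at r₂: v_a = √[μ(2/r₂ − 1/a_t)] = 1.6320 km/s.
Second burn Δv₂ = |v₂ − v_a| = 1.3744 km/s.
Δv = Δv₁ + Δv₂ = 2.2123 + 1.3744 = 3.587 km/s.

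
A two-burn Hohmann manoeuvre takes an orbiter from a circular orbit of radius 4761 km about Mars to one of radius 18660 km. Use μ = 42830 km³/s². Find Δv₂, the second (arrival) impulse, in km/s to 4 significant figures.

Δv₂ = 0.5490 km/s

Semi-major axis of the transfer orbit: a_t = (4761 + 18660)/2 = 11710.5 km.
Circular speed at r = 18660 km: v_c = √(μ/r) = 1.515 km/s.
Vis-viva on the transfer ellipse at r = 18660 km gives v_t = √[μ(2/r − 1/a_t)] = 0.9660 km/s.
Δv₂ = |v_t − v_c| = |0.9660 − 1.515| = 0.5490 km/s.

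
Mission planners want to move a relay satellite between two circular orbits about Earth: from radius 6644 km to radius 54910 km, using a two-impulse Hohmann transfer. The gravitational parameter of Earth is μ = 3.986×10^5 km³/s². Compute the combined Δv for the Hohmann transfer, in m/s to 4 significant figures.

Δv = 4043 m/s

Semi-major axis of the transfer orbit: a_t = (6644 + 54910)/2 = 30777 km.
Circular speed at r₁: v₁ = √(μ/r₁) = √(3.986×10^5/6644) = 7.74558 km/s.
On the transfer ellipse at r₁, v² = μ(2/r − 1/a) gives v_p = √[μ(2/r₁ − 1/a_t)] = 10.3459 km/s.
First burn Δv₁ = |v_p − v₁| = 2.6003 km/s.
Circular speed at r₂: v₂ = √(μ/r₂) = 2.6943 km/s.
Transfer-orbit speed at r₂: v_a = √[μ(2/r₂ − 1/a_t)] = 1.2518 km/s.
Second burn Δv₂ = |v₂ − v_a| = 1.4425 km/s.
Total Δv = Δv₁ + Δv₂ = 4.043 km/s.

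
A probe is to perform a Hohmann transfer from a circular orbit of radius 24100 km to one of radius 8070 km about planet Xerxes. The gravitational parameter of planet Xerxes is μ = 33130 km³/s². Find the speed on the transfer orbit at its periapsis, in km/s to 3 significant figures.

The Hohmann ellipse has a_t = (r₁ + r₂)/2 = 16085 km.
The periapsis of the transfer ellipse is at r = 8070 km.
From the vis-viva equation, v = √[μ(2/r − 1/a_t)] = 2.480 km/s.

v = 2.48 km/s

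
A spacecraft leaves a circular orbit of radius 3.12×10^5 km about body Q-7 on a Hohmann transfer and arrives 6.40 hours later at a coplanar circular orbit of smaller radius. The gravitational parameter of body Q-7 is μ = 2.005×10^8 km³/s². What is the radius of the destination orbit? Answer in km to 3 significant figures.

Transfer time t = 6.40 hours = 23040 s, and t = π√(a_t³/μ).
So a_t = (μ t²/π²)^(1/3) = (2.005×10^8 × (23040)² / π²)^(1/3) = 2.2093×10^5 km.
Since a_t = (r₁ + r₂)/2, r₂ = 2a_t − r₁ = 2×2.2093×10^5 − 3.120×10^5 = 1.2986×10^5 km.

r₂ = 1.30×10^5 km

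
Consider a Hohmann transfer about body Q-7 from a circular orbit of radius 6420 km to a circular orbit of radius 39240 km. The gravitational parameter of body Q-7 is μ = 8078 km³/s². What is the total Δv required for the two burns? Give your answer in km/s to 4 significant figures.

Δv = 0.5620 km/s

Transfer-ellipse semi-major axis a_t = (r₁ + r₂)/2 = (6420 + 39240)/2 = 22830 km.
Circular speed at r₁: v₁ = √(μ/r₁) = √(8078/6420) = 1.1217 km/s.
Transfer-orbit speed at r₁ (v² = μ(2/r − 1/a)): v_p = √[μ(2/r₁ − 1/a_t)] = 1.4706 km/s.
First burn Δv₁ = |v_p − v₁| = 0.3489 km/s.
At r₂, v₂ = √(μ/r₂) = 0.4537 km/s.
Transfer-orbit speed at r₂: v_a = √[μ(2/r₂ − 1/a_t)] = 0.2406 km/s.
Second burn Δv₂ = |v₂ − v_a| = 0.2131 km/s.
Total Δv = Δv₁ + Δv₂ = 0.5620 km/s.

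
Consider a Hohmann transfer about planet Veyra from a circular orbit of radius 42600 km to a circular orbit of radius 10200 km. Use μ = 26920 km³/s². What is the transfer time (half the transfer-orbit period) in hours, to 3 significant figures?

Semi-major axis of the transfer orbit: a_t = (42600 + 10200)/2 = 26400 km.
Half the transfer-orbit period gives t = π√(a_t³/μ) = 82130 s.
Converting: 82130 s ÷ 3600 s/hour = 22.8 hours.

t = 22.8 hours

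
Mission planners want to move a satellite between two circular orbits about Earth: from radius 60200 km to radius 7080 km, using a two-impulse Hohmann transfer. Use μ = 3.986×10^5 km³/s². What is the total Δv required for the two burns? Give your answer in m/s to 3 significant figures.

The Hohmann ellipse has a_t = (r₁ + r₂)/2 = 33640 km.
At r₁ the circular-orbit speed is v₁ = √(μ/r₁) = 2.573 km/s.
Transfer-orbit speed at r₁ (vis-viva equation): v_a = √[μ(2/r₁ − 1/a_t)] = 1.180 km/s.
First burn Δv₁ = |v_a − v₁| = 1.393 km/s.
Circular speed at r₂: v₂ = √(μ/r₂) = 7.5033 km/s.
Transfer-orbit speed at r₂: v_p = √[μ(2/r₂ − 1/a_t)] = 10.037 km/s.
Second burn Δv₂ = |v₂ − v_p| = 2.534 km/s.
Δv = Δv₁ + Δv₂ = 1.393 + 2.534 = 3.927 km/s.

Δv = 3930 m/s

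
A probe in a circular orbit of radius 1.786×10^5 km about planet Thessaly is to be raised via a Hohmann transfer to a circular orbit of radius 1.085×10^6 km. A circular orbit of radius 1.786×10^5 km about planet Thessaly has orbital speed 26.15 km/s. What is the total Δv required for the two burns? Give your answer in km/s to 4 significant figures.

Δv = 13.09 km/s

From the circular-orbit relation v² = μ/r at r = 1.786×10^5 km: μ = v²r = (26.15)² × 1.786×10^5 = 1.22131×10^8 km³/s².
The Hohmann ellipse has a_t = (r₁ + r₂)/2 = 6.318×10^5 km.
At r₁ the circular-orbit speed is v₁ = √(μ/r₁) = 26.150 km/s.
On the transfer ellipse at r₁, vis-viva equation gives v_p = √[μ(2/r₁ − 1/a_t)] = 34.269 km/s.
First burn Δv₁ = |v_p − v₁| = 8.119 km/s.
At r₂, v₂ = √(μ/r₂) = 10.61 km/s.
Transfer-orbit speed at r₂: v_a = √[μ(2/r₂ − 1/a_t)] = 5.641 km/s.
Second burn Δv₂ = |v₂ − v_a| = 4.969 km/s.
Total Δv = Δv₁ + Δv₂ = 13.09 km/s.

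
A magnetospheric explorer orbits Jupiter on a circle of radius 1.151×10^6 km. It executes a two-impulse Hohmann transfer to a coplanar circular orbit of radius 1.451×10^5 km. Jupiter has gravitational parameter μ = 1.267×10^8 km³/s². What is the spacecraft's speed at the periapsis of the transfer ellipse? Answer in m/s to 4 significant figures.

v = 39380 m/s

Transfer-ellipse semi-major axis a_t = (r₁ + r₂)/2 = (1.151×10^6 + 1.451×10^5)/2 = 6.4805×10^5 km.
The periapsis of the transfer ellipse is at r = 1.451×10^5 km.
Vis-viva: v = √[μ(2/r − 1/a_t)] = √[1.267×10^8 × (2/1.451×10^5 − 1/6.4805×10^5)] = 39.38 km/s.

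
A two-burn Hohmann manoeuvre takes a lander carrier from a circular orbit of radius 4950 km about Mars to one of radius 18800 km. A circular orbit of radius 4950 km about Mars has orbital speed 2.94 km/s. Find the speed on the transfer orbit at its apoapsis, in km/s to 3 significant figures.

From the circular-orbit relation v² = μ/r at r = 4950 km: μ = v²r = (2.94)² × 4950 = 42785.8 km³/s².
The Hohmann ellipse has a_t = (r₁ + r₂)/2 = 11875 km.
The apoapsis of the transfer ellipse is at r = 18800 km.
Vis-viva: v = √[μ(2/r − 1/a_t)] = √[42785.8 × (2/18800 − 1/11875)] = 0.9740 km/s.

v = 0.974 km/s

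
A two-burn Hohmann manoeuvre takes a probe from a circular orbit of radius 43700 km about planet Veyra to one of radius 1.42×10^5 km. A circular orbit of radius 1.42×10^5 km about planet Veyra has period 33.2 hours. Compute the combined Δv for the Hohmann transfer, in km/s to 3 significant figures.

Δv = 5.53 km/s

From Kepler's third law T² = 4π²r³/μ at r = 1.42×10^5 km, T = 33.2 hours = 33.2 × 3600 s = 1.1952×10^5 s: μ = 4π²r³/T² = 7.91304×10^6 km³/s².
The Hohmann ellipse has a_t = (r₁ + r₂)/2 = 92850 km.
At r₁ the circular-orbit speed is v₁ = √(μ/r₁) = 13.4565 km/s.
Transfer-orbit speed at r₁ (v² = μ(2/r − 1/a)): v_p = √[μ(2/r₁ − 1/a_t)] = 16.6412 km/s.
First burn Δv₁ = |v_p − v₁| = 3.1847 km/s.
Circular speed at r₂: v₂ = √(μ/r₂) = 7.4650 km/s.
Transfer-orbit speed at r₂: v_a = √[μ(2/r₂ − 1/a_t)] = 5.1213 km/s.
Second burn Δv₂ = |v₂ − v_a| = 2.3437 km/s.
Δv = Δv₁ + Δv₂ = 3.1847 + 2.3437 = 5.528 km/s.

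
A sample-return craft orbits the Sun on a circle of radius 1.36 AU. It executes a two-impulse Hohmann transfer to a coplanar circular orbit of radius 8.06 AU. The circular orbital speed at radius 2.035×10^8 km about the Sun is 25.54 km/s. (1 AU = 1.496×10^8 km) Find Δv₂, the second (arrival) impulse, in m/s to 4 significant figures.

Δv₂ = 4854 m/s

From the circular-orbit relation v² = μ/r at r = 2.035×10^8 km: μ = v²r = (25.54)² × 2.035×10^8 = 1.32741×10^11 km³/s².
In km: r₁ = 1.36 × 1.496×10^8 = 2.03456×10^8 km; r₂ = 8.06 × 1.496×10^8 = 1.205776×10^9 km.
Transfer-ellipse semi-major axis a_t = (r₁ + r₂)/2 = (2.03456×10^8 + 1.205776×10^9)/2 = 7.04616×10^8 km.
Circular speed at r = 1.205776×10^9 km: v_c = √(μ/r) = 10.492 km/s.
Transfer-orbit speed at the same r (vis-viva, a = a_t): v_t = √[μ(2/r − 1/a_t)] = 5.6380 km/s.
Δv₂ = |v_t − v_c| = |5.6380 − 10.492| = 4.854 km/s.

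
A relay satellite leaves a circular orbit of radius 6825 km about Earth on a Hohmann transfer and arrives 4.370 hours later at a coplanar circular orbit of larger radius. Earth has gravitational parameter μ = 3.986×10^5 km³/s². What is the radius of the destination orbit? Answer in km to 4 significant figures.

r₂ = 36260 km

Transfer time t = 4.370 hours = 15732 s, and t = π√(a_t³/μ).
So a_t = (μ t²/π²)^(1/3) = (3.986×10^5 × (15732)² / π²)^(1/3) = 21541 km.
Since a_t = (r₁ + r₂)/2, r₂ = 2a_t − r₁ = 2×21541 − 6825 = 36257 km.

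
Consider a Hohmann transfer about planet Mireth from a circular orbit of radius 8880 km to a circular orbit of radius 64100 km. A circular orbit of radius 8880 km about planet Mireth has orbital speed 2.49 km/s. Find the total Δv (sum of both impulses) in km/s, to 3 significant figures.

Δv = 1.28 km/s

From the circular-orbit relation v² = μ/r at r = 8880 km: μ = v²r = (2.49)² × 8880 = 55056.9 km³/s².
Semi-major axis of the transfer orbit: a_t = (8880 + 64100)/2 = 36490 km.
At r₁ the circular-orbit speed is v₁ = √(μ/r₁) = 2.4900 km/s.
Transfer-orbit speed at r₁ (vis-viva equation): v_p = √[μ(2/r₁ − 1/a_t)] = 3.3002 km/s.
First burn Δv₁ = |v_p − v₁| = 0.8102 km/s.
Circular speed at r₂: v₂ = √(μ/r₂) = 0.9268 km/s.
Transfer-orbit speed at r₂: v_a = √[μ(2/r₂ − 1/a_t)] = 0.4572 km/s.
Second burn Δv₂ = |v₂ − v_a| = 0.4696 km/s.
Δv = Δv₁ + Δv₂ = 0.8102 + 0.4696 = 1.280 km/s.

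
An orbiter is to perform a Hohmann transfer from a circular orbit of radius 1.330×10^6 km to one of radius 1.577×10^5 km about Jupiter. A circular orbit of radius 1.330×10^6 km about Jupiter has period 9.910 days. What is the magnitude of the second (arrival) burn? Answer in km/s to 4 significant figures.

From Kepler's third law T² = 4π²r³/μ at r = 1.330×10^6 km, T = 9.910 days = 9.910 × 86400 s = 8.56224×10^5 s: μ = 4π²r³/T² = 1.26689×10^8 km³/s².
Transfer-ellipse semi-major axis a_t = (r₁ + r₂)/2 = (1.330×10^6 + 1.577×10^5)/2 = 7.4385×10^5 km.
Circular speed at r = 1.577×10^5 km: v_c = √(μ/r) = 28.344 km/s.
Vis-viva on the transfer ellipse at r = 1.577×10^5 km gives v_t = √[μ(2/r − 1/a_t)] = 37.900 km/s.
Δv₂ = |v_t − v_c| = |37.900 − 28.344| = 9.556 km/s.

Δv₂ = 9.556 km/s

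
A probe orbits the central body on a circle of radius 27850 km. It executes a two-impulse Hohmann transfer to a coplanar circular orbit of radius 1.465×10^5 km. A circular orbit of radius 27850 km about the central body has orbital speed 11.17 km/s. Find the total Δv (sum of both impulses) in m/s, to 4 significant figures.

Δv = 5428 m/s

From the circular-orbit relation v² = μ/r at r = 27850 km: μ = v²r = (11.17)² × 27850 = 3.47481×10^6 km³/s².
Semi-major axis of the transfer orbit: a_t = (27850 + 1.465×10^5)/2 = 87175 km.
Circular speed at r₁: v₁ = √(μ/r₁) = √(3.47481×10^6/27850) = 11.1700 km/s.
On the transfer ellipse at r₁, v² = μ(2/r − 1/a) gives v_p = √[μ(2/r₁ − 1/a_t)] = 14.4802 km/s.
First burn Δv₁ = |v_p − v₁| = 3.3102 km/s.
Circular speed at r₂: v₂ = √(μ/r₂) = 4.8702 km/s.
Transfer-orbit speed at r₂: v_a = √[μ(2/r₂ − 1/a_t)] = 2.7527 km/s.
Second burn Δv₂ = |v₂ − v_a| = 2.1175 km/s.
Δv = Δv₁ + Δv₂ = 3.3102 + 2.1175 = 5.428 km/s.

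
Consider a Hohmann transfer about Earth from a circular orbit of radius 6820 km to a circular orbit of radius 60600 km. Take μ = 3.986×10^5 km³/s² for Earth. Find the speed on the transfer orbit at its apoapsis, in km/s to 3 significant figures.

Transfer-ellipse semi-major axis a_t = (r₁ + r₂)/2 = (6820 + 60600)/2 = 33710 km.
At apoapsis, r = 60600 km.
Applying v² = μ(2/r − 1/a_t): v = 1.154 km/s.

v = 1.15 km/s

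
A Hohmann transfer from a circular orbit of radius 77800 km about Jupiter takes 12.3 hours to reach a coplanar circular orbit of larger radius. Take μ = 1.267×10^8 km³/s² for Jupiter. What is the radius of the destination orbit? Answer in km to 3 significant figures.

r₂ = 5.08×10^5 km

Transfer time t = 12.3 hours = 44280 s, and t = π√(a_t³/μ).
So a_t = (μ t²/π²)^(1/3) = (1.267×10^8 × (44280)² / π²)^(1/3) = 2.9307×10^5 km.
Since a_t = (r₁ + r₂)/2, r₂ = 2a_t − r₁ = 2×2.9307×10^5 − 77800 = 5.0834×10^5 km.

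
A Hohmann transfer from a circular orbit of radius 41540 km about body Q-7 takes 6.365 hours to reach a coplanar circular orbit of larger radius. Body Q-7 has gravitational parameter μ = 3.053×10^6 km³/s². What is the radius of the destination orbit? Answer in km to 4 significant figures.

Transfer time t = 6.365 hours = 22914 s, and t = π√(a_t³/μ).
So a_t = (μ t²/π²)^(1/3) = (3.053×10^6 × (22914)² / π²)^(1/3) = 54560 km.
Since a_t = (r₁ + r₂)/2, r₂ = 2a_t − r₁ = 2×54560 − 41540 = 67580 km.

r₂ = 67580 km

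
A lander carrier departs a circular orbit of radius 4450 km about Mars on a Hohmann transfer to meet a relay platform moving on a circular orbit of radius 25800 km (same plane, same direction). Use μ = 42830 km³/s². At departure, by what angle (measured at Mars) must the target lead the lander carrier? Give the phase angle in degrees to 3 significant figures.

φ = 99.2°

Semi-major axis of the transfer orbit: a_t = (4450 + 25800)/2 = 15125 km.
The half-period of the transfer ellipse is t = π√(a_t³/μ) = 28237.0 s.
Target angular speed ω₂ = √(μ/r₂³) = 4.99395×10^-5 rad/s.
Angle swept by the target during transfer: ω₂·t = 1.41014 rad = 80.80°.
Arrival is 180° from departure on the ellipse, so φ = 180° − 80.80° = 99.2°.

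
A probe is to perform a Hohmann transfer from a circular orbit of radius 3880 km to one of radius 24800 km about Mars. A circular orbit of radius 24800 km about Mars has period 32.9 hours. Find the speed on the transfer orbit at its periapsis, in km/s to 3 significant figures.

v = 4.37 km/s

From Kepler's third law T² = 4π²r³/μ at r = 24800 km, T = 32.9 hours = 32.9 × 3600 s = 1.1844×10^5 s: μ = 4π²r³/T² = 42925.8 km³/s².
Semi-major axis of the transfer orbit: a_t = (3880 + 24800)/2 = 14340 km.
The periapsis of the transfer ellipse is at r = 3880 km.
From the vis-viva equation, v = √[μ(2/r − 1/a_t)] = 4.374 km/s.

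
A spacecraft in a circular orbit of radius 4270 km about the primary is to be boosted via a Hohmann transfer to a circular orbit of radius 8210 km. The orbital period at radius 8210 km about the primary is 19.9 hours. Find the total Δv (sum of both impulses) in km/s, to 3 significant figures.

From Kepler's third law T² = 4π²r³/μ at r = 8210 km, T = 19.9 hours = 19.9 × 3600 s = 71640 s: μ = 4π²r³/T² = 4256.75 km³/s².
The Hohmann ellipse has a_t = (r₁ + r₂)/2 = 6240 km.
Circular speed at r₁: v₁ = √(μ/r₁) = √(4256.75/4270) = 0.998447 km/s.
On the transfer ellipse at r₁, vis-viva gives v_p = √[μ(2/r₁ − 1/a_t)] = 1.14526 km/s.
First burn Δv₁ = |v_p − v₁| = 0.1468 km/s.
Circular speed at r₂: v₂ = √(μ/r₂) = 0.72006 km/s.
Transfer-orbit speed at r₂: v_a = √[μ(2/r₂ − 1/a_t)] = 0.59565 km/s.
Second burn Δv₂ = |v₂ − v_a| = 0.1244 km/s.
Δv = Δv₁ + Δv₂ = 0.1468 + 0.1244 = 0.2712 km/s.

Δv = 0.271 km/s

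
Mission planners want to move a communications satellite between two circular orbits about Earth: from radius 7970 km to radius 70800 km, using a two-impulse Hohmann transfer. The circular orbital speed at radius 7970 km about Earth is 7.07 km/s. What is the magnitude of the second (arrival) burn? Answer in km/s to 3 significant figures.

From the circular-orbit relation v² = μ/r at r = 7970 km: μ = v²r = (7.07)² × 7970 = 3.98380×10^5 km³/s².
Semi-major axis of the transfer orbit: a_t = (7970 + 70800)/2 = 39385 km.
On the circular orbit at r = 70800 km, v_c = √(μ/r) = 2.372 km/s.
Transfer-orbit speed at the same r (vis-viva, a = a_t): v_t = √[μ(2/r − 1/a_t)] = 1.067 km/s.
Δv₂ = |v_t − v_c| = |1.067 − 2.372| = 1.305 km/s.

Δv₂ = 1.31 km/s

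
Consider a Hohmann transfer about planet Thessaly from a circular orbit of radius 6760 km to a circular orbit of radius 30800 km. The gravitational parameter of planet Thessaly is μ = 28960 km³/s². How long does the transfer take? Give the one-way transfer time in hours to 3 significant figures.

Semi-major axis of the transfer orbit: a_t = (6760 + 30800)/2 = 18780 km.
Transfer time t = π√(a_t³/μ) = π√((18780)³ / 28960) = 47510 s.
Converting: 47510 s ÷ 3600 s/hour = 13.2 hours.

t = 13.2 hours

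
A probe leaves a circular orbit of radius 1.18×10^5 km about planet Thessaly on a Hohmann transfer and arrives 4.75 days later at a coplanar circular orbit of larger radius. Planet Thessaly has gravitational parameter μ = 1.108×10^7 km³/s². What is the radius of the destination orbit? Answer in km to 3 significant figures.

r₂ = 1.03×10^6 km

Transfer time t = 4.75 days = 4.104×10^5 s, and t = π√(a_t³/μ).
So a_t = (μ t²/π²)^(1/3) = (1.108×10^7 × (4.104×10^5)² / π²)^(1/3) = 5.7396×10^5 km.
Since a_t = (r₁ + r₂)/2, r₂ = 2a_t − r₁ = 2×5.7396×10^5 − 1.180×10^5 = 1.02992×10^6 km.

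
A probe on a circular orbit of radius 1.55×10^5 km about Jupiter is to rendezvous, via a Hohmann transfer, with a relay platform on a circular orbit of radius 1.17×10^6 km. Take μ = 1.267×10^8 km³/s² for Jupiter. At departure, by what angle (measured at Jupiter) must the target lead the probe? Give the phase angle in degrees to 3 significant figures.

φ = 103°

Semi-major axis of the transfer orbit: a_t = (1.550×10^5 + 1.170×10^6)/2 = 6.625×10^5 km.
The half-period of the transfer ellipse is t = π√(a_t³/μ) = 1.5050×10^5 s.
The target's mean motion on its circular orbit is ω₂ = √(μ/r₂³) = 8.8943×10^-6 rad/s.
Angle swept by the target during transfer: ω₂·t = 1.3386 rad = 76.70°.
The probe traverses 180° on the transfer ellipse, so the target must lead by 180° − 76.70° = 103°.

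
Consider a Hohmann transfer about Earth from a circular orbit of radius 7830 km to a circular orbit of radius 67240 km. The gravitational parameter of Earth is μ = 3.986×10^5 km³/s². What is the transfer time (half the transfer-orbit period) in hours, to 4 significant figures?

t = 10.05 hours

Semi-major axis of the transfer orbit: a_t = (7830 + 67240)/2 = 37535 km.
Transfer time t = π√(a_t³/μ) = π√((37535)³ / 3.986×10^5) = 36190 s.
Converting: 36190 s ÷ 3600 s/hour = 10.05 hours.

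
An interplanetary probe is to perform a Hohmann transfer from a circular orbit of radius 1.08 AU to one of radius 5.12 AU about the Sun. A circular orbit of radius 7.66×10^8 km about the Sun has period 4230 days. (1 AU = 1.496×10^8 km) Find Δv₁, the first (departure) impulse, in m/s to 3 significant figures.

From Kepler's third law T² = 4π²r³/μ at r = 7.66×10^8 km, T = 4230 days = 4230 × 86400 s = 3.65472×10^8 s: μ = 4π²r³/T² = 1.32843×10^11 km³/s².
In km: r₁ = 1.08 × 1.496×10^8 = 1.61568×10^8 km; r₂ = 5.12 × 1.496×10^8 = 7.65952×10^8 km.
The Hohmann ellipse has a_t = (r₁ + r₂)/2 = 4.6376×10^8 km.
Circular speed at r = 1.61568×10^8 km: v_c = √(μ/r) = 28.67420 km/s.
Vis-viva on the transfer ellipse at r = 1.61568×10^8 km gives v_t = √[μ(2/r − 1/a_t)] = 36.85067 km/s.
Δv₁ = |v_t − v_c| = |36.85067 − 28.67420| = 8.176 km/s.

Δv₁ = 8180 m/s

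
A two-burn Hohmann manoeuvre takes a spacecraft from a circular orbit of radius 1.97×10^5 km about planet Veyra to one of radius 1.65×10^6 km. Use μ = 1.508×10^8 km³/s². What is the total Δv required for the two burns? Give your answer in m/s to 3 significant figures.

Semi-major axis of the transfer orbit: a_t = (1.970×10^5 + 1.650×10^6)/2 = 9.235×10^5 km.
At r₁ the circular-orbit speed is v₁ = √(μ/r₁) = 27.667 km/s.
Transfer-orbit speed at r₁ (vis-viva): v_p = √[μ(2/r₁ − 1/a_t)] = 36.982 km/s.
First burn Δv₁ = |v_p − v₁| = 9.315 km/s.
At r₂, v₂ = √(μ/r₂) = 9.560 km/s.
Transfer-orbit speed at r₂: v_a = √[μ(2/r₂ − 1/a_t)] = 4.415 km/s.
Second burn Δv₂ = |v₂ − v_a| = 5.145 km/s.
Total Δv = Δv₁ + Δv₂ = 14.46 km/s.

Δv = 14500 m/s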